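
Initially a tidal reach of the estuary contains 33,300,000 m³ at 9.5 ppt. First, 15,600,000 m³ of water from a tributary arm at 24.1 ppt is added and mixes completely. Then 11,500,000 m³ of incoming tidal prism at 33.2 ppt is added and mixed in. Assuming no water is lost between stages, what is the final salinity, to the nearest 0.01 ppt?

17.78 ppt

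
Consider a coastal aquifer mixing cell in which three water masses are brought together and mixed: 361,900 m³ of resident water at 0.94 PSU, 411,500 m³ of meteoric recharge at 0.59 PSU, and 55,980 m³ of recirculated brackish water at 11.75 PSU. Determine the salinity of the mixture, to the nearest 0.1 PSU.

1.5 PSU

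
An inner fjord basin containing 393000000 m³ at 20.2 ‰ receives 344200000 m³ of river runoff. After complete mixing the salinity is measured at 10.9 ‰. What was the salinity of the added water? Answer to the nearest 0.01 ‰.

0.28 ‰

Salt balance: 393,000,000×20.2 + 344,200,000×S = 737,200,000×10.9
7,938,600,000 + 344,200,000·S = 8,035,480,000
S = (8,035,480,000 − 7,938,600,000) / 344,200,000 = 0.2815 ‰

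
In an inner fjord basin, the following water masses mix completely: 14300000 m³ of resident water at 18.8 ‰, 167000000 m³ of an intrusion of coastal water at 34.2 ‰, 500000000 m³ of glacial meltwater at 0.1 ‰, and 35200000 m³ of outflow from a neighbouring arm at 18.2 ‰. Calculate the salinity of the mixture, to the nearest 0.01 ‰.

9.31 ‰

Weighted by volume,
salt = 14,300,000×18.8 + 167,000,000×34.2 + 500,000,000×0.1 + 35,200,000×18.2 = 268,840,000 + 5,711,400,000 + 50,000,000 + 640,640,000 = 6,670,880,000
volume = 14,300,000 + 167,000,000 + 500,000,000 + 35,200,000 = 716,500,000 m³
S = 6,670,880,000 / 716,500,000 = 9.3104 ‰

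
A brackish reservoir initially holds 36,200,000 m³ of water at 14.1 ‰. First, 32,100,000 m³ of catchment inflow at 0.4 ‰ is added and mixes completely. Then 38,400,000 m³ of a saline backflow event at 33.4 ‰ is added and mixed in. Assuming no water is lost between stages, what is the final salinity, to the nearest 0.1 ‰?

16.9 ‰

Conserving salt mass:
Initial salt = 36,200,000×14.1 = 510,420,000
After stage 1: salt = 510,420,000 + 32,100,000×0.4 = 523,260,000; volume = 68,300,000 m³; S = 7.661 ‰
After stage 2: salt = 523,260,000 + 38,400,000×33.4 = 1,805,820,000; volume = 106,700,000 m³
S = 1,805,820,000 / 106,700,000 = 16.9243 ‰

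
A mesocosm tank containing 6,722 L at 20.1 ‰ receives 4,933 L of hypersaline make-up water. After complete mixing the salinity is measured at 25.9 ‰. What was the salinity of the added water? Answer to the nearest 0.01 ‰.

33.80 ‰

Salt balance: 6,722×20.1 + 4,933×S = 11,655×25.9
135,112.2 + 4,933·S = 301,864.5
S = (301,864.5 − 135,112.2) / 4,933 = 33.8034 ‰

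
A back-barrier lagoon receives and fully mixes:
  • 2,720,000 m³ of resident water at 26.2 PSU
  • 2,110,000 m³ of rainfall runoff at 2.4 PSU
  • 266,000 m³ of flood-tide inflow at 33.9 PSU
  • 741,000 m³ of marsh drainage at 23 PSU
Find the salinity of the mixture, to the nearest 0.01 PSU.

17.54 PSU

Salt balance:
salt = 2,720,000×26.2 + 2,110,000×2.4 + 266,000×33.9 + 741,000×23 = 71,264,000 + 5,064,000 + 9,017,400 + 17,043,000 = 102,388,400
volume = 2,720,000 + 2,110,000 + 266,000 + 741,000 = 5,837,000 m³
S = 102,388,400 / 5,837,000 = 17.5413 PSU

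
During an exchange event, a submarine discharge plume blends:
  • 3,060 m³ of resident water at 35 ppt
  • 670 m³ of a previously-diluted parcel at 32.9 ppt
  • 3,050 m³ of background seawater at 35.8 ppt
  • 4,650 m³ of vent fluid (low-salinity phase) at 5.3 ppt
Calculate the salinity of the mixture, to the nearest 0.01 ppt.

23.01 ppt

Conserving salt mass:
salt = 3,060×35 + 670×32.9 + 3,050×35.8 + 4,650×5.3 = 107,100 + 22,043 + 109,190 + 24,645 = 262,978
volume = 3,060 + 670 + 3,050 + 4,650 = 11,430 m³
S = 262,978 / 11,430 = 23.0077 ppt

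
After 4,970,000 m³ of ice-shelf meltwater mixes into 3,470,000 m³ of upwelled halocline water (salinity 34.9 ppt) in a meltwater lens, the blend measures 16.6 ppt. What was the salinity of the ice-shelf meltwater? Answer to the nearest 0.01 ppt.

Salt balance: 3,470,000×34.9 + 4,970,000×S = 8,440,000×16.6
121,103,000 + 4,970,000·S = 140,104,000
S = (140,104,000 − 121,103,000) / 4,970,000 = 3.8231 ppt

3.82 ppt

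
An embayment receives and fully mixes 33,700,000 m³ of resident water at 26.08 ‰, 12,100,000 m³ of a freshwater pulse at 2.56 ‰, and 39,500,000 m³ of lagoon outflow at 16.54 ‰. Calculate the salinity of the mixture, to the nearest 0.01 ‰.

18.33 ‰

Salt balance:
salt = 33,700,000×26.08 + 12,100,000×2.56 + 39,500,000×16.54 = 878,896,000 + 30,976,000 + 653,330,000 = 1,563,202,000
volume = 33,700,000 + 12,100,000 + 39,500,000 = 85,300,000 m³
S = 1,563,202,000 / 85,300,000 = 18.3259 ‰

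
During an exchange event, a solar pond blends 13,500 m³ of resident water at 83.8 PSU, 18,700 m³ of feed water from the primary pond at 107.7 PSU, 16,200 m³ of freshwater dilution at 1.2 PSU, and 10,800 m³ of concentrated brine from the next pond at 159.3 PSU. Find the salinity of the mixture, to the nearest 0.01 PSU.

By conservation of dissolved salt,
salt = 13,500×83.8 + 18,700×107.7 + 16,200×1.2 + 10,800×159.3 = 1,131,300 + 2,013,990 + 19,440 + 1,720,440 = 4,885,170
volume = 13,500 + 18,700 + 16,200 + 10,800 = 59,200 m³
S = 4,885,170 / 59,200 = 82.5198 PSU

82.52 PSU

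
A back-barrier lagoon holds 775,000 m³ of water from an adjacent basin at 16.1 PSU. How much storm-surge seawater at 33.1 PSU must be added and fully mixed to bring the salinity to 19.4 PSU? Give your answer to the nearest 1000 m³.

Salt balance: 775,000×16.1 + V×33.1 = (775,000+V)×19.4
12,477,500 + 33.1V = 15,035,000 + 19.4V
2,557,500 = 13.7V
V = 186,678.83 m³

187000 m³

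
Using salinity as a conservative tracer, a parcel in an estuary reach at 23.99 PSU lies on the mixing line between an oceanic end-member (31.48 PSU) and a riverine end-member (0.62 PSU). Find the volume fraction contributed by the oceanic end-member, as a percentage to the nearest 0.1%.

75.7%

Let g be the oceanic fraction. Salt balance per unit volume:
g×31.48 + (1−g)×0.62 = 23.99
g = (23.99 − 0.62) / (31.48 − 0.62) = 23.37/30.86 = 0.7573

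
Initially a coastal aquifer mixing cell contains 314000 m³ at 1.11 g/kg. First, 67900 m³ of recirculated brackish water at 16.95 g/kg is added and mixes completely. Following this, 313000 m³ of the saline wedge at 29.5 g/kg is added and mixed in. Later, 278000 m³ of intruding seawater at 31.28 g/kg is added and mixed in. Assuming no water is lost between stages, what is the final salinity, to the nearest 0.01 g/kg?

19.97 g/kg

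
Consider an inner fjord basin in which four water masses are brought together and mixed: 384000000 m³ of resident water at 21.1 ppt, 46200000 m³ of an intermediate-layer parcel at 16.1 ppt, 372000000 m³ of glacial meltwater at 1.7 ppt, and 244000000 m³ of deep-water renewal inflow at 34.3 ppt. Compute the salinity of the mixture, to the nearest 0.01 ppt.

17.06 ppt

Total salt / total volume:
salt = 384,000,000×21.1 + 46,200,000×16.1 + 372,000,000×1.7 + 244,000,000×34.3 = 8,102,400,000 + 743,820,000 + 632,400,000 + 8,369,200,000 = 17,847,820,000
volume = 384,000,000 + 46,200,000 + 372,000,000 + 244,000,000 = 1,046,200,000 m³
S = 17,847,820,000 / 1,046,200,000 = 17.0597 ppt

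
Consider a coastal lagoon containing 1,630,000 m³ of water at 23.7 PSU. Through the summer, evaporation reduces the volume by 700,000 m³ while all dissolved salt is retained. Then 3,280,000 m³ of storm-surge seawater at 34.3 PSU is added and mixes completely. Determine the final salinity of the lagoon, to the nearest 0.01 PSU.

After evaporation: salt = 1,630,000×23.7 = 38,631,000; volume = 1,630,000 − 700,000 = 930,000 m³
After mixing: salt = 38,631,000 + 3,280,000×34.3 = 151,135,000; volume = 930,000 + 3,280,000 = 4,210,000 m³
S = 151,135,000 / 4,210,000 = 35.899 PSU

35.90 PSU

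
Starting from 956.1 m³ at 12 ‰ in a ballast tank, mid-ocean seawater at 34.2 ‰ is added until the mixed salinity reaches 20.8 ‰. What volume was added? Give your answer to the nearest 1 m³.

Salt balance: 956.1×12 + V×34.2 = (956.1+V)×20.8
11,473.2 + 34.2V = 19,886.88 + 20.8V
8,413.68 = 13.4V
V = 627.89 m³

628 m³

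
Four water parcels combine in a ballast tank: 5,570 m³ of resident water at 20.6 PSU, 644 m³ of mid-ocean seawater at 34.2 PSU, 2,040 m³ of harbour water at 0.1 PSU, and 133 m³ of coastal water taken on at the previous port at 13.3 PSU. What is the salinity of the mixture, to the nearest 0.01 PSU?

Conserving salt mass:
salt = 5,570×20.6 + 644×34.2 + 2,040×0.1 + 133×13.3 = 114,742 + 22,024.8 + 204 + 1,768.9 = 138,739.7
volume = 5,570 + 644 + 2,040 + 133 = 8,387 m³
S = 138,739.7 / 8,387 = 16.5422 PSU

16.54 PSU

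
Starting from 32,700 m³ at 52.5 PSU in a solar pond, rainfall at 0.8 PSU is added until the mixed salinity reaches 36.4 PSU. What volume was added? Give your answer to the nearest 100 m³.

Salt balance: 32,700×52.5 + V×0.8 = (32,700+V)×36.4
1,716,750 + 0.8V = 1,190,280 + 36.4V
526,470 = 35.6V
V = 14,788.48 m³

14800 m³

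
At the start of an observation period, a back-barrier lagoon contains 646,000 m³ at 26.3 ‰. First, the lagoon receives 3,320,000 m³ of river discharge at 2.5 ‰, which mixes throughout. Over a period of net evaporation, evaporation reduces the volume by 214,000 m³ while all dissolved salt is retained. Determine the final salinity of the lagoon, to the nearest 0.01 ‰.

6.74 ‰

After mixing: salt = 646,000×26.3 + 3,320,000×2.5 = 25,289,800; volume = 3,966,000 m³
After evaporation: salt unchanged = 25,289,800; volume = 3,966,000 − 214,000 = 3,752,000 m³
S = 25,289,800 / 3,752,000 = 6.7404 ‰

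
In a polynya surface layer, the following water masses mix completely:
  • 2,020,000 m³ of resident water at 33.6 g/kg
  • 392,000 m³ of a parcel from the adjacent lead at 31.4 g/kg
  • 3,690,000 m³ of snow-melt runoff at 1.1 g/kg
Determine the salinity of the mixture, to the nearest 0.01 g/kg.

Conserving salt mass:
salt = 2,020,000×33.6 + 392,000×31.4 + 3,690,000×1.1 = 67,872,000 + 12,308,800 + 4,059,000 = 84,239,800
volume = 2,020,000 + 392,000 + 3,690,000 = 6,102,000 m³
S = 84,239,800 / 6,102,000 = 13.8053 g/kg

13.81 g/kg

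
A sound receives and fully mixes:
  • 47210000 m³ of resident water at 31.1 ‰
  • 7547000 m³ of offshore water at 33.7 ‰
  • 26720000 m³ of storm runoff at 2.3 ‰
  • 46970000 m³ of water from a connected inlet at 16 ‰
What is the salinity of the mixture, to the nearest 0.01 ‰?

Salt balance:
salt = 47,210,000×31.1 + 7,547,000×33.7 + 26,720,000×2.3 + 46,970,000×16 = 1,468,231,000 + 254,333,900 + 61,456,000 + 751,520,000 = 2,535,540,900
volume = 47,210,000 + 7,547,000 + 26,720,000 + 46,970,000 = 128,447,000 m³
S = 2,535,540,900 / 128,447,000 = 19.74 ‰

19.74 ‰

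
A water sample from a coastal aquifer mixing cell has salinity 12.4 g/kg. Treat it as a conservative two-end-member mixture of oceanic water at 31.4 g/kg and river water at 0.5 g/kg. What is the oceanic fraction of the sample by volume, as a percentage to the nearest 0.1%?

Let g be the oceanic fraction. Salt balance per unit volume:
g×31.4 + (1−g)×0.5 = 12.4
g = (12.4 − 0.5) / (31.4 − 0.5) = 11.9/30.9 = 0.3851

38.5%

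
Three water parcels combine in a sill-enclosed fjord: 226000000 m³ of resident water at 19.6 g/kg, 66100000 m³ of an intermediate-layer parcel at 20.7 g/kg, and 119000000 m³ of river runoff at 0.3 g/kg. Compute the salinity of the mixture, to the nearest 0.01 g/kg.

By conservation of dissolved salt,
salt = 226,000,000×19.6 + 66,100,000×20.7 + 119,000,000×0.3 = 4,429,600,000 + 1,368,270,000 + 35,700,000 = 5,833,570,000
volume = 226,000,000 + 66,100,000 + 119,000,000 = 411,100,000 m³
S = 5,833,570,000 / 411,100,000 = 14.1901 g/kg

14.19 g/kg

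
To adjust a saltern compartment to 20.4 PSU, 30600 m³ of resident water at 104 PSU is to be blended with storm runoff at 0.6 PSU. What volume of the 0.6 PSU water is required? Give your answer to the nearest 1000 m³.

129000 m³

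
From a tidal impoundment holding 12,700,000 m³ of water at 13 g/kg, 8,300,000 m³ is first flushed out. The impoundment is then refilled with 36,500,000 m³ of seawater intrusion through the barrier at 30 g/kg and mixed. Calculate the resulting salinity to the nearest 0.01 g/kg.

Remaining after removal: 4,400,000 m³ at 13 g/kg (salt = 57,200,000)
After addition: salt = 57,200,000 + 36,500,000×30 = 1,152,200,000; volume = 40,900,000 m³
S = 1,152,200,000 / 40,900,000 = 28.1711 g/kg

28.17 g/kg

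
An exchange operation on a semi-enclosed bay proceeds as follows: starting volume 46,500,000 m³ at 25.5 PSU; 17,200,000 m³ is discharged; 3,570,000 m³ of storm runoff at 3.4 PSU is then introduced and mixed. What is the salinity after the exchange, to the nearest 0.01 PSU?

Remaining after removal: 29,300,000 m³ at 25.5 PSU (salt = 747,150,000)
After addition: salt = 747,150,000 + 3,570,000×3.4 = 759,288,000; volume = 32,870,000 m³
S = 759,288,000 / 32,870,000 = 23.0997 PSU

23.10 PSU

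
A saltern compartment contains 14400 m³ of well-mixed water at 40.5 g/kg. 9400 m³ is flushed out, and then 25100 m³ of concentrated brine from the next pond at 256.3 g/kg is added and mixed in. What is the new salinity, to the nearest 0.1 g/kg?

Remaining after removal: 5,000 m³ at 40.5 g/kg (salt = 202,500)
After addition: salt = 202,500 + 25,100×256.3 = 6,635,630; volume = 30,100 m³
S = 6,635,630 / 30,100 = 220.4528 g/kg

220.5 g/kg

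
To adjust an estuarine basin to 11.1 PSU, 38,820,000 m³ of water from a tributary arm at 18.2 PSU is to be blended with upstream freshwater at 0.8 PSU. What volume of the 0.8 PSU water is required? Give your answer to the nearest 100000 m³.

26800000 m³

Salt balance: 38,820,000×18.2 + V×0.8 = (38,820,000+V)×11.1
706,524,000 + 0.8V = 430,902,000 + 11.1V
275,622,000 = 10.3V
V = 26,759,417.48 m³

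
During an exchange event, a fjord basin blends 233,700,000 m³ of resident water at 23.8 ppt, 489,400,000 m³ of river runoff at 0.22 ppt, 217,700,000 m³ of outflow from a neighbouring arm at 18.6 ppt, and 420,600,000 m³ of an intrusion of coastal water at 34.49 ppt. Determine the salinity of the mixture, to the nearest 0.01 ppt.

Weighted by volume,
salt = 233,700,000×23.8 + 489,400,000×0.22 + 217,700,000×18.6 + 420,600,000×34.49 = 5,562,060,000 + 107,668,000 + 4,049,220,000 + 14,506,494,000 = 24,225,442,000
volume = 233,700,000 + 489,400,000 + 217,700,000 + 420,600,000 = 1,361,400,000 m³
S = 24,225,442,000 / 1,361,400,000 = 17.7945 ppt

17.79 ppt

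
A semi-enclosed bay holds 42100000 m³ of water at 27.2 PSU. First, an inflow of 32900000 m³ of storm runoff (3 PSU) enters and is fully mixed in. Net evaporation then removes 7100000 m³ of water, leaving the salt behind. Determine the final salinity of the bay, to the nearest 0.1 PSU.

After mixing: salt = 42,100,000×27.2 + 32,900,000×3 = 1,243,820,000; volume = 75,000,000 m³
After evaporation: salt unchanged = 1,243,820,000; volume = 75,000,000 − 7,100,000 = 67,900,000 m³
S = 1,243,820,000 / 67,900,000 = 18.3184 PSU

18.3 PSU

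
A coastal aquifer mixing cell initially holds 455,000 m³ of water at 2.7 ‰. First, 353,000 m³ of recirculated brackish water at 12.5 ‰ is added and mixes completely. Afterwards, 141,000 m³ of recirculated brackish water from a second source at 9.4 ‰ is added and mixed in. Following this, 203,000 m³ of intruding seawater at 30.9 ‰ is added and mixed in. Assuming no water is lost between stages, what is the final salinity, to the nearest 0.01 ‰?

11.49 ‰

Mass of salt is conserved:
Initial salt = 455,000×2.7 = 1,228,500
After stage 1: salt = 1,228,500 + 353,000×12.5 = 5,641,000; volume = 808,000 m³; S = 6.981 ‰
After stage 2: salt = 5,641,000 + 141,000×9.4 = 6,966,400; volume = 949,000 m³; S = 7.341 ‰
After stage 3: salt = 6,966,400 + 203,000×30.9 = 13,239,100; volume = 1,152,000 m³
S = 13,239,100 / 1,152,000 = 11.4923 ‰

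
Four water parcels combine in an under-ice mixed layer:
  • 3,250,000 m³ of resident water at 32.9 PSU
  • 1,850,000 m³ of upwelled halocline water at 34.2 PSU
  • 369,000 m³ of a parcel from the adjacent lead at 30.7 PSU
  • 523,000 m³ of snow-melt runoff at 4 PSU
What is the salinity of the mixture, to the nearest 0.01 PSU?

30.64 PSU

Mass of salt is conserved:
salt = 3,250,000×32.9 + 1,850,000×34.2 + 369,000×30.7 + 523,000×4 = 106,925,000 + 63,270,000 + 11,328,300 + 2,092,000 = 183,615,300
volume = 3,250,000 + 1,850,000 + 369,000 + 523,000 = 5,992,000 m³
S = 183,615,300 / 5,992,000 = 30.6434 PSU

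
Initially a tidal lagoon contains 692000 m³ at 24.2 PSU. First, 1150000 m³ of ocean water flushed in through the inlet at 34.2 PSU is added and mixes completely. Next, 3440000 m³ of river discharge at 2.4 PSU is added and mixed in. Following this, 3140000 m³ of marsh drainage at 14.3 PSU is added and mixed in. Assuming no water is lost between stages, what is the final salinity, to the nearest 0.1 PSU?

13.0 PSU

Conserving salt mass:
Initial salt = 692,000×24.2 = 16,746,400
After stage 1: salt = 16,746,400 + 1,150,000×34.2 = 56,076,400; volume = 1,842,000 m³; S = 30.443 PSU
After stage 2: salt = 56,076,400 + 3,440,000×2.4 = 64,332,400; volume = 5,282,000 m³; S = 12.18 PSU
After stage 3: salt = 64,332,400 + 3,140,000×14.3 = 109,234,400; volume = 8,422,000 m³
S = 109,234,400 / 8,422,000 = 12.9701 PSU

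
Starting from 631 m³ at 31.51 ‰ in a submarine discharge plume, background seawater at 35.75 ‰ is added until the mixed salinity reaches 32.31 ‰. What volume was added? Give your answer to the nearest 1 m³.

Salt balance: 631×31.51 + V×35.75 = (631+V)×32.31
19,882.81 + 35.75V = 20,387.61 + 32.31V
504.8 = 3.44V
V = 146.74 m³

147 m³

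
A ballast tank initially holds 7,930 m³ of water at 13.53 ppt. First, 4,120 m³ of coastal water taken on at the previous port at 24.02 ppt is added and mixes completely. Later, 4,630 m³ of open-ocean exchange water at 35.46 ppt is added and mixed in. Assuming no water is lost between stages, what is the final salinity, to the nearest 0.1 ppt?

By conservation of dissolved salt,
Initial salt = 7,930×13.53 = 107,292.9
After stage 1: salt = 107,292.9 + 4,120×24.02 = 206,255.3; volume = 12,050 m³; S = 17.117 ppt
After stage 2: salt = 206,255.3 + 4,630×35.46 = 370,435.1; volume = 16,680 m³
S = 370,435.1 / 16,680 = 22.2083 ppt

22.2 ppt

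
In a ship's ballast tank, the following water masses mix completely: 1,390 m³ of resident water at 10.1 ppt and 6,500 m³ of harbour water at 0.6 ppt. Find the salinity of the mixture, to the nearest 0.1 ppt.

Salt balance:
salt = 1,390×10.1 + 6,500×0.6 = 14,039 + 3,900 = 17,939
volume = 1,390 + 6,500 = 7,890 m³
S = 17,939 / 7,890 = 2.274 ppt

2.3 ppt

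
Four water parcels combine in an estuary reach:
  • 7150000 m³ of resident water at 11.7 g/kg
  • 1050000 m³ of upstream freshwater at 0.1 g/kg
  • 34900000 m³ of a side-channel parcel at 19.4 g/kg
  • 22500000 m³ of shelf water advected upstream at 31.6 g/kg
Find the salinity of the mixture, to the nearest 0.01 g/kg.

Salt balance:
salt = 7,150,000×11.7 + 1,050,000×0.1 + 34,900,000×19.4 + 22,500,000×31.6 = 83,655,000 + 105,000 + 677,060,000 + 711,000,000 = 1,471,820,000
volume = 7,150,000 + 1,050,000 + 34,900,000 + 22,500,000 = 65,600,000 m³
S = 1,471,820,000 / 65,600,000 = 22.4363 g/kg

22.44 g/kg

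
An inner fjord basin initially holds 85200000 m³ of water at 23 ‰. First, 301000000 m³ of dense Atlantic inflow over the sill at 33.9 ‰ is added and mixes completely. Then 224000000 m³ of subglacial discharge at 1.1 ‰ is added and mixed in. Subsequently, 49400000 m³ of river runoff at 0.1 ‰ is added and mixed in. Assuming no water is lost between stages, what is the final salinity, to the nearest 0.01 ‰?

18.82 ‰

Mass of salt is conserved:
Initial salt = 85,200,000×23 = 1,959,600,000
After stage 1: salt = 1,959,600,000 + 301,000,000×33.9 = 12,163,500,000; volume = 386,200,000 m³; S = 31.495 ‰
After stage 2: salt = 12,163,500,000 + 224,000,000×1.1 = 12,409,900,000; volume = 610,200,000 m³; S = 20.337 ‰
After stage 3: salt = 12,409,900,000 + 49,400,000×0.1 = 12,414,840,000; volume = 659,600,000 m³
S = 12,414,840,000 / 659,600,000 = 18.8218 ‰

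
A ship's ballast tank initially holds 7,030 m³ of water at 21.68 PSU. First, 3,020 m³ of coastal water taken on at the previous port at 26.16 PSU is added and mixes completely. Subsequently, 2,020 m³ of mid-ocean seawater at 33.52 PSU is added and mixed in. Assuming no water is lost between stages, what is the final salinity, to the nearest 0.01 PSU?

24.78 PSU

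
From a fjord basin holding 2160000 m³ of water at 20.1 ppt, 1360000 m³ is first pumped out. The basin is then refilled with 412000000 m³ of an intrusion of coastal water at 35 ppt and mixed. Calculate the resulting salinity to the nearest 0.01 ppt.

34.97 ppt

Remaining after removal: 800,000 m³ at 20.1 ppt (salt = 16,080,000)
After addition: salt = 16,080,000 + 412,000,000×35 = 14,436,080,000; volume = 412,800,000 m³
S = 14,436,080,000 / 412,800,000 = 34.9711 ppt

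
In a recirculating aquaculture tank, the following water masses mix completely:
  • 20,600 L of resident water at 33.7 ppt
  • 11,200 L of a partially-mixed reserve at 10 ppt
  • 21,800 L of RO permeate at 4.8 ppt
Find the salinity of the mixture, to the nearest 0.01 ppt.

Total salt / total volume:
salt = 20,600×33.7 + 11,200×10 + 21,800×4.8 = 694,220 + 112,000 + 104,640 = 910,860
volume = 20,600 + 11,200 + 21,800 = 53,600 L
S = 910,860 / 53,600 = 16.9937 ppt

16.99 ppt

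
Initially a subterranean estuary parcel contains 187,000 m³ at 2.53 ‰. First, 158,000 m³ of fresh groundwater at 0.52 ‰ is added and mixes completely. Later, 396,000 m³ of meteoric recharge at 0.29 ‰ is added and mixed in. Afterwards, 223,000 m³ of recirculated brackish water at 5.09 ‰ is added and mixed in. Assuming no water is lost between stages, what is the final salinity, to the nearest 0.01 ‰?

1.87 ‰

Conserving salt mass:
Initial salt = 187,000×2.53 = 473,110
After stage 1: salt = 473,110 + 158,000×0.52 = 555,270; volume = 345,000 m³; S = 1.609 ‰
After stage 2: salt = 555,270 + 396,000×0.29 = 670,110; volume = 741,000 m³; S = 0.904 ‰
After stage 3: salt = 670,110 + 223,000×5.09 = 1,805,180; volume = 964,000 m³
S = 1,805,180 / 964,000 = 1.8726 ‰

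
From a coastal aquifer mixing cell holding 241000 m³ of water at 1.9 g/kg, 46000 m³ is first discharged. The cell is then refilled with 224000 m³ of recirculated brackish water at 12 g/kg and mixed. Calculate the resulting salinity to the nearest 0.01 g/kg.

7.30 g/kg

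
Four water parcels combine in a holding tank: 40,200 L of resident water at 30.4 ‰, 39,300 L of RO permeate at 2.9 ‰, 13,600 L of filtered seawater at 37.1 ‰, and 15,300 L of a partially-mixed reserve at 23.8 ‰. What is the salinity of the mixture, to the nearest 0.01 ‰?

20.34 ‰

Total salt / total volume:
salt = 40,200×30.4 + 39,300×2.9 + 13,600×37.1 + 15,300×23.8 = 1,222,080 + 113,970 + 504,560 + 364,140 = 2,204,750
volume = 40,200 + 39,300 + 13,600 + 15,300 = 108,400 L
S = 2,204,750 / 108,400 = 20.339 ‰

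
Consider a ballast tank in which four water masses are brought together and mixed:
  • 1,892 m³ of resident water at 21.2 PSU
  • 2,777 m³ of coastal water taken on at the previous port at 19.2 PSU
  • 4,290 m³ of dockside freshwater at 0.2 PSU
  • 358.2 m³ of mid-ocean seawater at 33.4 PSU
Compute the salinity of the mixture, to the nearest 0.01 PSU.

Total salt / total volume:
salt = 1,892×21.2 + 2,777×19.2 + 4,290×0.2 + 358.2×33.4 = 40,110.4 + 53,318.4 + 858 + 11,963.88 = 106,250.68
volume = 1,892 + 2,777 + 4,290 + 358.2 = 9,317.2 m³
S = 106,250.68 / 9,317.2 = 11.4037 PSU

11.40 PSU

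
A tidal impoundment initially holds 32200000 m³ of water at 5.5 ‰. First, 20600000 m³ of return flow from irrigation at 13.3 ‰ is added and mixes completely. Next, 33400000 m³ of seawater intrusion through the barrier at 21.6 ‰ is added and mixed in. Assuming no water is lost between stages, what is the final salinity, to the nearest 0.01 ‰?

Weighted by volume,
Initial salt = 32,200,000×5.5 = 177,100,000
After stage 1: salt = 177,100,000 + 20,600,000×13.3 = 451,080,000; volume = 52,800,000 m³; S = 8.543 ‰
After stage 2: salt = 451,080,000 + 33,400,000×21.6 = 1,172,520,000; volume = 86,200,000 m³
S = 1,172,520,000 / 86,200,000 = 13.6023 ‰

13.60 ‰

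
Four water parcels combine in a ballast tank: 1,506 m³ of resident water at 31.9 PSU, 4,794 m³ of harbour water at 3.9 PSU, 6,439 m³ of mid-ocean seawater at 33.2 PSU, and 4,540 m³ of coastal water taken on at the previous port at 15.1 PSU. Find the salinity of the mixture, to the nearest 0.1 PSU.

By conservation of dissolved salt,
salt = 1,506×31.9 + 4,794×3.9 + 6,439×33.2 + 4,540×15.1 = 48,041.4 + 18,696.6 + 213,774.8 + 68,554 = 349,066.8
volume = 1,506 + 4,794 + 6,439 + 4,540 = 17,279 m³
S = 349,066.8 / 17,279 = 20.202 PSU

20.2 PSU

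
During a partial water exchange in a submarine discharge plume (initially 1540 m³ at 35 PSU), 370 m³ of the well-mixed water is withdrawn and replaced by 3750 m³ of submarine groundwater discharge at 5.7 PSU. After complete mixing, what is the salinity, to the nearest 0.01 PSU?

Remaining after removal: 1,170 m³ at 35 PSU (salt = 40,950)
After addition: salt = 40,950 + 3,750×5.7 = 62,325; volume = 4,920 m³
S = 62,325 / 4,920 = 12.6677 PSU

12.67 PSU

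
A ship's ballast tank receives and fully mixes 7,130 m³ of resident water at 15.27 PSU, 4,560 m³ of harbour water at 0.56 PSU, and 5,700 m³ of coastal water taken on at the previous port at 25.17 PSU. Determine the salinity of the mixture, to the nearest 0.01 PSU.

14.66 PSU

Total salt / total volume:
salt = 7,130×15.27 + 4,560×0.56 + 5,700×25.17 = 108,875.1 + 2,553.6 + 143,469 = 254,897.7
volume = 7,130 + 4,560 + 5,700 = 17,390 m³
S = 254,897.7 / 17,390 = 14.6577 PSU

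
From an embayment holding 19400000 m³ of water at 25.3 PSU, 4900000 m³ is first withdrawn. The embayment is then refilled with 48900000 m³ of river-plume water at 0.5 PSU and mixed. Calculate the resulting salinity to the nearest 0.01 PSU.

Remaining after removal: 14,500,000 m³ at 25.3 PSU (salt = 366,850,000)
After addition: salt = 366,850,000 + 48,900,000×0.5 = 391,300,000; volume = 63,400,000 m³
S = 391,300,000 / 63,400,000 = 6.1719 PSU

6.17 PSU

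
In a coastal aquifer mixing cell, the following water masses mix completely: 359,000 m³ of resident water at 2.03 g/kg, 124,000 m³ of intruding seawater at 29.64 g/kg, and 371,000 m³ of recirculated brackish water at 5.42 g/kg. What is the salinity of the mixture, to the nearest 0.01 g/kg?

Total salt / total volume:
salt = 359,000×2.03 + 124,000×29.64 + 371,000×5.42 = 728,770 + 3,675,360 + 2,010,820 = 6,414,950
volume = 359,000 + 124,000 + 371,000 = 854,000 m³
S = 6,414,950 / 854,000 = 7.5117 g/kg

7.51 g/kg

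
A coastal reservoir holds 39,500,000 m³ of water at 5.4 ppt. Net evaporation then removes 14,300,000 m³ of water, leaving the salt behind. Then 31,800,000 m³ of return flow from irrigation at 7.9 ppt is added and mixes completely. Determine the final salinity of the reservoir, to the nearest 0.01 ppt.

After evaporation: salt = 39,500,000×5.4 = 213,300,000; volume = 39,500,000 − 14,300,000 = 25,200,000 m³
After mixing: salt = 213,300,000 + 31,800,000×7.9 = 464,520,000; volume = 25,200,000 + 31,800,000 = 57,000,000 m³
S = 464,520,000 / 57,000,000 = 8.1495 ppt

8.15 ppt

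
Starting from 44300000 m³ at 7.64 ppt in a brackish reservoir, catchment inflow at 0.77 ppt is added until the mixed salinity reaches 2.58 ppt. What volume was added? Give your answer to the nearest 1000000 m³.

124000000 m³

Salt balance: 44,300,000×7.64 + V×0.77 = (44,300,000+V)×2.58
338,452,000 + 0.77V = 114,294,000 + 2.58V
224,158,000 = 1.81V
V = 123,844,198.9 m³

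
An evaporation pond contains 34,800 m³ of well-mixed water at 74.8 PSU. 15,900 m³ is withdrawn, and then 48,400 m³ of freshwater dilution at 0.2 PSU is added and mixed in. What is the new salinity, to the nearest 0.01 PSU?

21.15 PSU

Remaining after removal: 18,900 m³ at 74.8 PSU (salt = 1,413,720)
After addition: salt = 1,413,720 + 48,400×0.2 = 1,423,400; volume = 67,300 m³
S = 1,423,400 / 67,300 = 21.1501 PSU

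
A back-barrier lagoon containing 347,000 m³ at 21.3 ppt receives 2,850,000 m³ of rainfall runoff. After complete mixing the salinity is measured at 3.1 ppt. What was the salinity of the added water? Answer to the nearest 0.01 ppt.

0.88 ppt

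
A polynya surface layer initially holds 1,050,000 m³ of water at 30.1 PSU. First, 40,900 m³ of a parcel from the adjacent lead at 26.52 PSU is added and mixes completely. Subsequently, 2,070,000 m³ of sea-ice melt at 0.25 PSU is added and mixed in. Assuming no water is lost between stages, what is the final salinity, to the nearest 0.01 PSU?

10.51 PSU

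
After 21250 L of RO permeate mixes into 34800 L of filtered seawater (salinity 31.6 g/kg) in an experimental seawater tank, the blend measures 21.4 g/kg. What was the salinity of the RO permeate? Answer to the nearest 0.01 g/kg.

Salt balance: 34,800×31.6 + 21,250×S = 56,050×21.4
1,099,680 + 21,250·S = 1,199,470
S = (1,199,470 − 1,099,680) / 21,250 = 4.696 g/kg

4.70 g/kg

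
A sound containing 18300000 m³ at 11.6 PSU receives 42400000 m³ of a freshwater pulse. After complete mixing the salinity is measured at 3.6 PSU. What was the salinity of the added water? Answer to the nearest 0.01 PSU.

0.15 PSU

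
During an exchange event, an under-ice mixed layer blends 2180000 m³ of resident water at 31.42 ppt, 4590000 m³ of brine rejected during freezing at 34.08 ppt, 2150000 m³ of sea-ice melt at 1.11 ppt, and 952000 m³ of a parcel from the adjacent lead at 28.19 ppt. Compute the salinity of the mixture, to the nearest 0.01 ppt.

25.74 ppt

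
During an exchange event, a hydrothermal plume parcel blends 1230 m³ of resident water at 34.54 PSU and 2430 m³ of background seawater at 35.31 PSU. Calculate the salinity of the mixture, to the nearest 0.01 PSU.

Mass of salt is conserved:
salt = 1,230×34.54 + 2,430×35.31 = 42,484.2 + 85,803.3 = 128,287.5
volume = 1,230 + 2,430 = 3,660 m³
S = 128,287.5 / 3,660 = 35.0512 PSU

35.05 PSU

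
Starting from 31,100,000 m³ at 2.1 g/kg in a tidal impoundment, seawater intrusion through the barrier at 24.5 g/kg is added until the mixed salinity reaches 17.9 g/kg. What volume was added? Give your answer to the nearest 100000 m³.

74500000 m³

Salt balance: 31,100,000×2.1 + V×24.5 = (31,100,000+V)×17.9
65,310,000 + 24.5V = 556,690,000 + 17.9V
491,380,000 = 6.6V
V = 74,451,515.15 m³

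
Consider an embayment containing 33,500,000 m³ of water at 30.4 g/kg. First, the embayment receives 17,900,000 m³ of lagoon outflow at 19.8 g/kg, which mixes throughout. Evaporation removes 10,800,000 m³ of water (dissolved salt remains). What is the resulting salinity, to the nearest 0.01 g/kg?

33.81 g/kg

After mixing: salt = 33,500,000×30.4 + 17,900,000×19.8 = 1,372,820,000; volume = 51,400,000 m³
After evaporation: salt unchanged = 1,372,820,000; volume = 51,400,000 − 10,800,000 = 40,600,000 m³
S = 1,372,820,000 / 40,600,000 = 33.8133 g/kg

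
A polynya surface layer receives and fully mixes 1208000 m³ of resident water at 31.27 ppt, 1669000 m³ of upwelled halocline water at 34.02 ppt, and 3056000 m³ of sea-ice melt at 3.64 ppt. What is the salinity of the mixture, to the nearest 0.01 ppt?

Total salt / total volume:
salt = 1,208,000×31.27 + 1,669,000×34.02 + 3,056,000×3.64 = 37,774,160 + 56,779,380 + 11,123,840 = 105,677,380
volume = 1,208,000 + 1,669,000 + 3,056,000 = 5,933,000 m³
S = 105,677,380 / 5,933,000 = 17.8118 ppt

17.81 ppt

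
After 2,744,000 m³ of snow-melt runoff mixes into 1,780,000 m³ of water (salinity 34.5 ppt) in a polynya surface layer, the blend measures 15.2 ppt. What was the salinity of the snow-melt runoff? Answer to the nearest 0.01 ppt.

Salt balance: 1,780,000×34.5 + 2,744,000×S = 4,524,000×15.2
61,410,000 + 2,744,000·S = 68,764,800
S = (68,764,800 − 61,410,000) / 2,744,000 = 2.6803 ppt

2.68 ppt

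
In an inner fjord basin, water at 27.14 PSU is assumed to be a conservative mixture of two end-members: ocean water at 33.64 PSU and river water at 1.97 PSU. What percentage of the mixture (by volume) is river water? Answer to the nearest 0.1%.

20.5%

Let f be the freshwater fraction. Salt balance per unit volume:
f×1.97 + (1−f)×33.64 = 27.14
f = (33.64 − 27.14) / (33.64 − 1.97) = 6.5/31.67 = 0.2052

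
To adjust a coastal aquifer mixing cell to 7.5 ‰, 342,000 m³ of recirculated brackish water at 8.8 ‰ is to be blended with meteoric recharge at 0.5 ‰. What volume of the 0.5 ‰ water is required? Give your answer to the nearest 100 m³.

Salt balance: 342,000×8.8 + V×0.5 = (342,000+V)×7.5
3,009,600 + 0.5V = 2,565,000 + 7.5V
444,600 = 7V
V = 63,514.29 m³

63500 m³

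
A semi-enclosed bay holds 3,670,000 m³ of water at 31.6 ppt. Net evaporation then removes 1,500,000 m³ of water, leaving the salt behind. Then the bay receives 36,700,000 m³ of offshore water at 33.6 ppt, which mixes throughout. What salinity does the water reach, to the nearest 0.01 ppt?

After evaporation: salt = 3,670,000×31.6 = 115,972,000; volume = 3,670,000 − 1,500,000 = 2,170,000 m³
After mixing: salt = 115,972,000 + 36,700,000×33.6 = 1,349,092,000; volume = 2,170,000 + 36,700,000 = 38,870,000 m³
S = 1,349,092,000 / 38,870,000 = 34.7078 ppt

34.71 ppt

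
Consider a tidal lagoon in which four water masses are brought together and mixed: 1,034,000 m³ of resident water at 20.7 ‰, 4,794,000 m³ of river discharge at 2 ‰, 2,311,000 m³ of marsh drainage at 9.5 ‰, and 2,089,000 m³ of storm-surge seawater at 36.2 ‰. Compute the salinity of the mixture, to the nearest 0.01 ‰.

12.57 ‰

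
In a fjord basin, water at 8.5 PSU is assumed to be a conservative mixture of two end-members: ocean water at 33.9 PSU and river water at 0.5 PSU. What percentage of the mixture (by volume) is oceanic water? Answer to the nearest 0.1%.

Let g be the oceanic fraction. Salt balance per unit volume:
g×33.9 + (1−g)×0.5 = 8.5
g = (8.5 − 0.5) / (33.9 − 0.5) = 8/33.4 = 0.2395

24.0%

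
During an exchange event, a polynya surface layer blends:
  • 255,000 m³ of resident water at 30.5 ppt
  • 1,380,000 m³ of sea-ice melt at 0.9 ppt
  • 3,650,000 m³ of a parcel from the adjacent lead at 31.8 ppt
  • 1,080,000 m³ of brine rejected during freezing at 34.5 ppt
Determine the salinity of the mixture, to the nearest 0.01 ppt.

Conserving salt mass:
salt = 255,000×30.5 + 1,380,000×0.9 + 3,650,000×31.8 + 1,080,000×34.5 = 7,777,500 + 1,242,000 + 116,070,000 + 37,260,000 = 162,349,500
volume = 255,000 + 1,380,000 + 3,650,000 + 1,080,000 = 6,365,000 m³
S = 162,349,500 / 6,365,000 = 25.5066 ppt

25.51 ppt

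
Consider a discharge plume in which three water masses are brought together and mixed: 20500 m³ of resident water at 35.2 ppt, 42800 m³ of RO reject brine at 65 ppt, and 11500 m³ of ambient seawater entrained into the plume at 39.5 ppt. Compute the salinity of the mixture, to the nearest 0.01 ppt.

52.91 ppt

Weighted by volume,
salt = 20,500×35.2 + 42,800×65 + 11,500×39.5 = 721,600 + 2,782,000 + 454,250 = 3,957,850
volume = 20,500 + 42,800 + 11,500 = 74,800 m³
S = 3,957,850 / 74,800 = 52.9124 ppt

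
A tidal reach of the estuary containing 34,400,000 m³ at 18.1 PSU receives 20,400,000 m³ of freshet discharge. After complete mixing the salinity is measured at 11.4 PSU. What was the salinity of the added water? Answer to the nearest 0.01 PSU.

Salt balance: 34,400,000×18.1 + 20,400,000×S = 54,800,000×11.4
622,640,000 + 20,400,000·S = 624,720,000
S = (624,720,000 − 622,640,000) / 20,400,000 = 0.102 PSU

0.10 PSU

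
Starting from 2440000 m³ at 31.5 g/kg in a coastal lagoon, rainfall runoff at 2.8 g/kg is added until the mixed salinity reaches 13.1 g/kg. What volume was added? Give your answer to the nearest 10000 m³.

Salt balance: 2,440,000×31.5 + V×2.8 = (2,440,000+V)×13.1
76,860,000 + 2.8V = 31,964,000 + 13.1V
44,896,000 = 10.3V
V = 4,358,834.95 m³

4360000 m³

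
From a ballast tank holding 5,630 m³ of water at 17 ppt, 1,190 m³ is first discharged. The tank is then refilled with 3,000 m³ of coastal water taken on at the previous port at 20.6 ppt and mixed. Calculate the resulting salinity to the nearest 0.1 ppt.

18.5 ppt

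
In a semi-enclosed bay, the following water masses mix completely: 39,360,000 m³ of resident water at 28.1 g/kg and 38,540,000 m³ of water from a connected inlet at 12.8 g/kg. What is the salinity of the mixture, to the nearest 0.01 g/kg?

20.53 g/kg

Mass of salt is conserved:
salt = 39,360,000×28.1 + 38,540,000×12.8 = 1,106,016,000 + 493,312,000 = 1,599,328,000
volume = 39,360,000 + 38,540,000 = 77,900,000 m³
S = 1,599,328,000 / 77,900,000 = 20.5305 g/kg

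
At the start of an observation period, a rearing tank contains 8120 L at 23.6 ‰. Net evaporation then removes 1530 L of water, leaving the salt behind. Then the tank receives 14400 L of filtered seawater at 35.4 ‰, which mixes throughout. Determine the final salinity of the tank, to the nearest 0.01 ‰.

After evaporation: salt = 8,120×23.6 = 191,632; volume = 8,120 − 1,530 = 6,590 L
After mixing: salt = 191,632 + 14,400×35.4 = 701,392; volume = 6,590 + 14,400 = 20,990 L
S = 701,392 / 20,990 = 33.4155 ‰

33.42 ‰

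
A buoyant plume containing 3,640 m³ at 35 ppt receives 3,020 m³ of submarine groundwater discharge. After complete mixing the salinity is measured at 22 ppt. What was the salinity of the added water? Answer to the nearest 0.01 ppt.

Salt balance: 3,640×35 + 3,020×S = 6,660×22
127,400 + 3,020·S = 146,520
S = (146,520 − 127,400) / 3,020 = 6.3311 ppt

6.33 ppt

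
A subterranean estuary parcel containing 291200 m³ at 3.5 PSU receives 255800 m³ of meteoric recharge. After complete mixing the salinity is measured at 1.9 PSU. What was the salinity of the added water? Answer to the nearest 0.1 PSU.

Salt balance: 291,200×3.5 + 255,800×S = 547,000×1.9
1,019,200 + 255,800·S = 1,039,300
S = (1,039,300 − 1,019,200) / 255,800 = 0.0786 PSU

0.1 PSU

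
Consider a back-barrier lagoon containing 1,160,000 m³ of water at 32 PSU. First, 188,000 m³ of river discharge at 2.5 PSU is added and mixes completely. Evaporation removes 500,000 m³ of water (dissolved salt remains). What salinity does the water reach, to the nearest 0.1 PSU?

After mixing: salt = 1,160,000×32 + 188,000×2.5 = 37,590,000; volume = 1,348,000 m³
After evaporation: salt unchanged = 37,590,000; volume = 1,348,000 − 500,000 = 848,000 m³
S = 37,590,000 / 848,000 = 44.3278 PSU

44.3 PSU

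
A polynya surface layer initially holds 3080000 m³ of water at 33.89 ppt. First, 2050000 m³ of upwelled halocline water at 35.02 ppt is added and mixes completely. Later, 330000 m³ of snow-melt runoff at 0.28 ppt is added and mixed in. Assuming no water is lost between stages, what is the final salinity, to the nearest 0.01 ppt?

Conserving salt mass:
Initial salt = 3,080,000×33.89 = 104,381,200
After stage 1: salt = 104,381,200 + 2,050,000×35.02 = 176,172,200; volume = 5,130,000 m³; S = 34.342 ppt
After stage 2: salt = 176,172,200 + 330,000×0.28 = 176,264,600; volume = 5,460,000 m³
S = 176,264,600 / 5,460,000 = 32.2829 ppt

32.28 ppt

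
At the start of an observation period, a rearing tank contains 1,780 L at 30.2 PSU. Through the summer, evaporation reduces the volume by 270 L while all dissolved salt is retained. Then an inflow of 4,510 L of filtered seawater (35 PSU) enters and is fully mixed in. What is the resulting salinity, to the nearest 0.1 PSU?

35.2 PSU

After evaporation: salt = 1,780×30.2 = 53,756; volume = 1,780 − 270 = 1,510 L
After mixing: salt = 53,756 + 4,510×35 = 211,606; volume = 1,510 + 4,510 = 6,020 L
S = 211,606 / 6,020 = 35.1505 PSU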